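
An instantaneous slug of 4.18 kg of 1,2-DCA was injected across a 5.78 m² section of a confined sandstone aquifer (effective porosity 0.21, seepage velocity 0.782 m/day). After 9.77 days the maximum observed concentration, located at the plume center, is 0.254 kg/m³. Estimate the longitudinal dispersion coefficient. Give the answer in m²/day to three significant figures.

1.50 m²/day

At the plume center C_max = M/(n_e·A·√(4πDt)), so D = M²/(4πt·(n_e·A·C_max)²).
n_e·A·C_max = 0.21 × 5.78 × 0.254 = 0.3083 kg/m.
D = 4.18²/(4π × 9.77 × 0.3083²) = 1.50 m²/day.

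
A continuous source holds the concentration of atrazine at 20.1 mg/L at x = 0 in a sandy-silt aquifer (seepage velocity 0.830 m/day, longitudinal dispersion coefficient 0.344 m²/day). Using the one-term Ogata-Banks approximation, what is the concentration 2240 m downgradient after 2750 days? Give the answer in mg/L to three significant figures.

16.8 mg/L

For a continuous step input, C/C₀ ≈ ½·erfc((x−vt)/(2√(Dt))).
vt = 0.830 × 2750 = 2282.5 m and 2√(Dt) = 2√(0.344 × 2750) = 61.51 m.
Argument (x−vt)/(2√(Dt)) = (2240 − 2282.5)/61.51 = -0.6909; ½·erfc(-0.6909) = 0.8357.
C = 20.1 × 0.8357 = 16.8 mg/L.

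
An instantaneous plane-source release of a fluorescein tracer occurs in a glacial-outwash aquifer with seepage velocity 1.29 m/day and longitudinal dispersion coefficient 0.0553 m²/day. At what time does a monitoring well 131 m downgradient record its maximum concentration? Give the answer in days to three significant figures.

102 days

For the 1D instantaneous-source solution, setting ∂C/∂t = 0 at fixed x gives v²t² + 2Dt − x² = 0, so t = (√(D² + v²x²) − D)/v².
√(D² + v²x²) = √(0.0553² + 1.29² × 131²) = 169.0; v² = 1.6641.
t = (169.0 − 0.0553)/1.6641 = 102 days (vs. the pure-advection estimate x/v = 102 d).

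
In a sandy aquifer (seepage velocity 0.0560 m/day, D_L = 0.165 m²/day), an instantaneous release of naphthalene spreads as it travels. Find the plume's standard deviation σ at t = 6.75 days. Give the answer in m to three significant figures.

1.49 m

Dispersive spreading gives a Gaussian with σ² = 2Dt; advection only shifts the center.
σ = √(2 × 0.165 × 6.75) = 1.49 m.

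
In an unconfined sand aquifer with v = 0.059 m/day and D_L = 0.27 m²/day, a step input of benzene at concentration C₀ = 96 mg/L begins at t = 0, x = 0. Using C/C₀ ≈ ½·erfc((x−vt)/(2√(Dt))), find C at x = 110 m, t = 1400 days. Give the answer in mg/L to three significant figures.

For a continuous step input, C/C₀ ≈ ½·erfc((x−vt)/(2√(Dt))).
vt = 0.059 × 1400 = 82.6 m and 2√(Dt) = 2√(0.27 × 1400) = 38.88 m.
Argument (x−vt)/(2√(Dt)) = (110 − 82.6)/38.88 = 0.7047; ½·erfc(0.7047) = 0.1595.
C = 96 × 0.1595 = 15.3 mg/L.

15.3 mg/L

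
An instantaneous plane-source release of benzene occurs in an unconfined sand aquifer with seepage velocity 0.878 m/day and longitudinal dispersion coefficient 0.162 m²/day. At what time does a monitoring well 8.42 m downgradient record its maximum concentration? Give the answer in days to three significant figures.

For the 1D instantaneous-source solution, setting ∂C/∂t = 0 at fixed x gives v²t² + 2Dt − x² = 0, so t = (√(D² + v²x²) − D)/v².
√(D² + v²x²) = √(0.162² + 0.878² × 8.42²) = 7.395; v² = 0.770884.
t = (7.395 − 0.162)/0.770884 = 9.38 days (vs. the pure-advection estimate x/v = 9.59 d).

9.38 days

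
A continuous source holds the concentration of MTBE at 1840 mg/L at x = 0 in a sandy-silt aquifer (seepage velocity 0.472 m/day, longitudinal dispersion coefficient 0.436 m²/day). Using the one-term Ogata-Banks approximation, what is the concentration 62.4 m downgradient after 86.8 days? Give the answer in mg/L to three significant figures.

12.7 mg/L

For a continuous step input, C/C₀ ≈ ½·erfc((x−vt)/(2√(Dt))).
vt = 0.472 × 86.8 = 40.9696 m and 2√(Dt) = 2√(0.436 × 86.8) = 12.30 m.
Argument (x−vt)/(2√(Dt)) = (62.4 − 40.9696)/12.30 = 1.742; ½·erfc(1.742) = 0.006878.
C = 1840 × 0.006878 = 12.7 mg/L.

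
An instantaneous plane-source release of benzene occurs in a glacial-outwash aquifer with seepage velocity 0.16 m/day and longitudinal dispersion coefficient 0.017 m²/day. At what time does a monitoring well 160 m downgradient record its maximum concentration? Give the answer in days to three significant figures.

999 days

For the 1D instantaneous-source solution, setting ∂C/∂t = 0 at fixed x gives v²t² + 2Dt − x² = 0, so t = (√(D² + v²x²) − D)/v².
√(D² + v²x²) = √(0.017² + 0.16² × 160²) = 25.60; v² = 0.0256.
t = (25.60 − 0.017)/0.0256 = 999 days (vs. the pure-advection estimate x/v = 1000 d).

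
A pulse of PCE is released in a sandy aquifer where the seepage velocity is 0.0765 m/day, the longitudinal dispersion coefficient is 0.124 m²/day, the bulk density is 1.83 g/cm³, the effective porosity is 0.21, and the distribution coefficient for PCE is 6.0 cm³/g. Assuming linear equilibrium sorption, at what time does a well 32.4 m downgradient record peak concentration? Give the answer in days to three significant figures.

21500 days

Retardation factor R = 1 + ρ_b·K_d/n = 1 + 1.83 × 6.0/0.21 = 53.29.
Sorption retards both mechanisms: v_R = v/R = 0.001436 m/day, D_R = D/R = 0.002327 m²/day.
Peak time from v_R²t² + 2D_R t − x² = 0: t = (√(D_R² + v_R²x²) − D_R)/v_R².
√(D_R² + v_R²x²) = √(0.002327² + 0.001436² × 32.4²) = 0.04658; v_R² = 2.062e-06.
t = (0.04658 − 0.002327)/2.062e-06 = 21500 days.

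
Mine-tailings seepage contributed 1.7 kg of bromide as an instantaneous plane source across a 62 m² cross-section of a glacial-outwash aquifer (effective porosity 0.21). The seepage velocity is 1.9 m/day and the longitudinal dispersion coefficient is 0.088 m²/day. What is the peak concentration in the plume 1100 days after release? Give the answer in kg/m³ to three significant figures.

The peak of an instantaneous 1D plume sits at x = vt; there the Gaussian factor is 1 and C_max = M/(n_e·A·√(4πDt)), where n_e·A is the pore area the mass is dissolved in.
√(4πDt) = √(4π × 0.088 × 1100) = 34.88 m, so C_max = 1.7/(0.21 × 62 × 34.88) = 0.00374 kg/m³.

0.00374 kg/m³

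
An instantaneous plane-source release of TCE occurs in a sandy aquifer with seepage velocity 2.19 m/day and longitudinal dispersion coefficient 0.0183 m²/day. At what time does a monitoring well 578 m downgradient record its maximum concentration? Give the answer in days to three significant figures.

For the 1D instantaneous-source solution, setting ∂C/∂t = 0 at fixed x gives v²t² + 2Dt − x² = 0, so t = (√(D² + v²x²) − D)/v².
√(D² + v²x²) = √(0.0183² + 2.19² × 578²) = 1266; v² = 4.7961.
t = (1266 − 0.0183)/4.7961 = 264 days (vs. the pure-advection estimate x/v = 264 d).

264 days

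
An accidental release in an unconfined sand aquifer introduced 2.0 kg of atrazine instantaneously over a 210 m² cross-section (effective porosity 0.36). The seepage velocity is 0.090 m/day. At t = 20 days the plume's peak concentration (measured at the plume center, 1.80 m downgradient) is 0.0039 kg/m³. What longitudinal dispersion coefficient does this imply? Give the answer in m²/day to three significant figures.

At the plume center C_max = M/(n_e·A·√(4πDt)), so D = M²/(4πt·(n_e·A·C_max)²).
n_e·A·C_max = 0.36 × 210 × 0.0039 = 0.2948 kg/m.
D = 2.0²/(4π × 20 × 0.2948²) = 0.183 m²/day.

0.183 m²/day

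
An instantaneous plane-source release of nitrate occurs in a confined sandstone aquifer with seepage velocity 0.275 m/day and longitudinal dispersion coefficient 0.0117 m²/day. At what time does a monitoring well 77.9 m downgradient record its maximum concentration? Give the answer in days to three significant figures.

For the 1D instantaneous-source solution, setting ∂C/∂t = 0 at fixed x gives v²t² + 2Dt − x² = 0, so t = (√(D² + v²x²) − D)/v².
√(D² + v²x²) = √(0.0117² + 0.275² × 77.9²) = 21.42; v² = 0.075625.
t = (21.42 − 0.0117)/0.075625 = 283 days (vs. the pure-advection estimate x/v = 283 d).

283 days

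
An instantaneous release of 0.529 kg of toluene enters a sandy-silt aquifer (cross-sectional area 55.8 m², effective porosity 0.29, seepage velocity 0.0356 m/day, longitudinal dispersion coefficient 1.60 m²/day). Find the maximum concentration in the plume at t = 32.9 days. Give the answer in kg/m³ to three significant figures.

0.00127 kg/m³

The peak of an instantaneous 1D plume sits at x = vt; there the Gaussian factor is 1 and C_max = M/(n_e·A·√(4πDt)), where n_e·A is the pore area the mass is dissolved in.
√(4πDt) = √(4π × 1.60 × 32.9) = 25.72 m, so C_max = 0.529/(0.29 × 55.8 × 25.72) = 0.00127 kg/m³.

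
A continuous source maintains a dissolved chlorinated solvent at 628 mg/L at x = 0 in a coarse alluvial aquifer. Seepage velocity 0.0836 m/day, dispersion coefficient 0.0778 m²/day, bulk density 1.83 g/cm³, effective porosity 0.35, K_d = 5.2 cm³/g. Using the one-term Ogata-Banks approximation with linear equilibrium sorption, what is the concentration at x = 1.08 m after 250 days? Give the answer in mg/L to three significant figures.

243 mg/L

Retardation factor R = 1 + ρ_b·K_d/n = 1 + 1.83 × 5.2/0.35 = 28.19.
Sorption retards both mechanisms: v_R = v/R = 0.002966 m/day, D_R = D/R = 0.002760 m²/day.
v_R·t = 0.002966 × 250 = 0.7415 m; 2√(D_R t) = 1.661 m; argument = (1.08 − 0.7415)/1.661 = 0.2038.
C = C₀ × ½·erfc(0.2038) = 628 × 0.3866 = 243 mg/L.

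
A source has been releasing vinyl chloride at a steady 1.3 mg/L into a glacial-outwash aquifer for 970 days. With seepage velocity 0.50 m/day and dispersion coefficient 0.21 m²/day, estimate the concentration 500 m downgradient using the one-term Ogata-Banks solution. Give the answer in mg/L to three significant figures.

For a continuous step input, C/C₀ ≈ ½·erfc((x−vt)/(2√(Dt))).
vt = 0.50 × 970 = 485 m and 2√(Dt) = 2√(0.21 × 970) = 28.54 m.
Argument (x−vt)/(2√(Dt)) = (500 − 485)/28.54 = 0.5256; ½·erfc(0.5256) = 0.2286.
C = 1.3 × 0.2286 = 0.297 mg/L.

0.297 mg/L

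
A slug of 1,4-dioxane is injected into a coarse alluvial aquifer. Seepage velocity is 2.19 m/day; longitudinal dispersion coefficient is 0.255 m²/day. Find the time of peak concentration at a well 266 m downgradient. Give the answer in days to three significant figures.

For the 1D instantaneous-source solution, setting ∂C/∂t = 0 at fixed x gives v²t² + 2Dt − x² = 0, so t = (√(D² + v²x²) − D)/v².
√(D² + v²x²) = √(0.255² + 2.19² × 266²) = 582.5; v² = 4.7961.
t = (582.5 − 0.255)/4.7961 = 121 days (vs. the pure-advection estimate x/v = 121 d).

121 days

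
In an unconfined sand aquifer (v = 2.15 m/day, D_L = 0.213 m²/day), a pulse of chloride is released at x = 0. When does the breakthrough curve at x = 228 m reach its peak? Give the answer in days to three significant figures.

106 days

For the 1D instantaneous-source solution, setting ∂C/∂t = 0 at fixed x gives v²t² + 2Dt − x² = 0, so t = (√(D² + v²x²) − D)/v².
√(D² + v²x²) = √(0.213² + 2.15² × 228²) = 490.2; v² = 4.6225.
t = (490.2 − 0.213)/4.6225 = 106 days (vs. the pure-advection estimate x/v = 106 d).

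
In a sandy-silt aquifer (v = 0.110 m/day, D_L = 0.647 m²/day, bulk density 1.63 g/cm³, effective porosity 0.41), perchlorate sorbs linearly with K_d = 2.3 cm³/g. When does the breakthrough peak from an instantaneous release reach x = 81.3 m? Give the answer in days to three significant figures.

6970 days

Retardation factor R = 1 + ρ_b·K_d/n = 1 + 1.63 × 2.3/0.41 = 10.14.
Sorption retards both mechanisms: v_R = v/R = 0.01085 m/day, D_R = D/R = 0.06381 m²/day.
Peak time from v_R²t² + 2D_R t − x² = 0: t = (√(D_R² + v_R²x²) − D_R)/v_R².
√(D_R² + v_R²x²) = √(0.06381² + 0.01085² × 81.3²) = 0.8844; v_R² = 0.0001177.
t = (0.8844 − 0.06381)/0.0001177 = 6970 days.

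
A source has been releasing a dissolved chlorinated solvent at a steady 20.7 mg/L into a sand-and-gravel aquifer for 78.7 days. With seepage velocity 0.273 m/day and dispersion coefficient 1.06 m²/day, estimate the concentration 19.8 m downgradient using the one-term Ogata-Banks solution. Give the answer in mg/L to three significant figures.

11.4 mg/L

For a continuous step input, C/C₀ ≈ ½·erfc((x−vt)/(2√(Dt))).
vt = 0.273 × 78.7 = 21.4851 m and 2√(Dt) = 2√(1.06 × 78.7) = 18.27 m.
Argument (x−vt)/(2√(Dt)) = (19.8 − 21.4851)/18.27 = -0.09223; ½·erfc(-0.09223) = 0.5519.
C = 20.7 × 0.5519 = 11.4 mg/L.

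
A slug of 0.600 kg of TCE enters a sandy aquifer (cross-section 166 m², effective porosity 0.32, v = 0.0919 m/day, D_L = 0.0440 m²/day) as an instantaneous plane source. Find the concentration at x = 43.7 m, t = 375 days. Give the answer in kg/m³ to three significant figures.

0.000215 kg/m³

For an instantaneous plane source, C(x,t) = M/(n_e·A·√(4πDt)) · exp(−(x−vt)²/(4Dt)), with n_e·A the pore (flow) area.
Plume center vt = 0.0919 × 375 = 34.4625 m, so the well at 43.7 m is 9.2375 m downgradient of the peak.
√(4πDt) = 14.40 m, giving peak height M/(n_e·A·√(4πDt)) = 0.600/(0.32 × 166 × 14.40) = 0.0007844 kg/m³.
(x−vt)²/(4Dt) = (9.2375)²/(4 × 0.0440 × 375) = 1.293; exp(−1.293) = 0.2744.
C = 0.0007844 × 0.2744 = 0.000215 kg/m³.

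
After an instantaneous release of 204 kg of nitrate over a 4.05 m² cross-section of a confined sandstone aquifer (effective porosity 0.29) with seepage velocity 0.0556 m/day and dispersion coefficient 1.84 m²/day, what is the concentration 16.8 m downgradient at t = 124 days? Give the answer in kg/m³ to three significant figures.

2.91 kg/m³

For an instantaneous plane source, C(x,t) = M/(n_e·A·√(4πDt)) · exp(−(x−vt)²/(4Dt)), with n_e·A the pore (flow) area.
Plume center vt = 0.0556 × 124 = 6.8944 m, so the well at 16.8 m is 9.9056 m downgradient of the peak.
√(4πDt) = 53.55 m, giving peak height M/(n_e·A·√(4πDt)) = 204/(0.29 × 4.05 × 53.55) = 3.244 kg/m³.
(x−vt)²/(4Dt) = (9.9056)²/(4 × 1.84 × 124) = 0.1075; exp(−0.1075) = 0.8981.
C = 3.244 × 0.8981 = 2.91 kg/m³.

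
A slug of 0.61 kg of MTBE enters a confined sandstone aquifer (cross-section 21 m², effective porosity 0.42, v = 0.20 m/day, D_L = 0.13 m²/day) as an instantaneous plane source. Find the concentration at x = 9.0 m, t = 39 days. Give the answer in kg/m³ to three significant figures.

0.00807 kg/m³

For an instantaneous plane source, C(x,t) = M/(n_e·A·√(4πDt)) · exp(−(x−vt)²/(4Dt)), with n_e·A the pore (flow) area.
Plume center vt = 0.20 × 39 = 7.8 m, so the well at 9.0 m is 1.2 m downgradient of the peak.
√(4πDt) = 7.982 m, giving peak height M/(n_e·A·√(4πDt)) = 0.61/(0.42 × 21 × 7.982) = 0.008665 kg/m³.
(x−vt)²/(4Dt) = (1.2)²/(4 × 0.13 × 39) = 0.07101; exp(−0.07101) = 0.9315.
C = 0.008665 × 0.9315 = 0.00807 kg/m³.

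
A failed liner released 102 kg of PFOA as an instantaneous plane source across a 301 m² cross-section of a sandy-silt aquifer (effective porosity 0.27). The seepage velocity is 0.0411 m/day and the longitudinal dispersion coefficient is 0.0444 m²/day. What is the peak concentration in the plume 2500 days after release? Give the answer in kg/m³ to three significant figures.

0.0336 kg/m³

The peak of an instantaneous 1D plume sits at x = vt; there the Gaussian factor is 1 and C_max = M/(n_e·A·√(4πDt)), where n_e·A is the pore area the mass is dissolved in.
√(4πDt) = √(4π × 0.0444 × 2500) = 37.35 m, so C_max = 102/(0.27 × 301 × 37.35) = 0.0336 kg/m³.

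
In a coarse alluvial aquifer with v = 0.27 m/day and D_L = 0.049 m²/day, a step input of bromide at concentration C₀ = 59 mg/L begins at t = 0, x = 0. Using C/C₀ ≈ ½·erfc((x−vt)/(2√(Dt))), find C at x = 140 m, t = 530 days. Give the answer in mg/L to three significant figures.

39.3 mg/L

For a continuous step input, C/C₀ ≈ ½·erfc((x−vt)/(2√(Dt))).
vt = 0.27 × 530 = 143.1 m and 2√(Dt) = 2√(0.049 × 530) = 10.19 m.
Argument (x−vt)/(2√(Dt)) = (140 − 143.1)/10.19 = -0.3042; ½·erfc(-0.3042) = 0.6665.
C = 59 × 0.6665 = 39.3 mg/L.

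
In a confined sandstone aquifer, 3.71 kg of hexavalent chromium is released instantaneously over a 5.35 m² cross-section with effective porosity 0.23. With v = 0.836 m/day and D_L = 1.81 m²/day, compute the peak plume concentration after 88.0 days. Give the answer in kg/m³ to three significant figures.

The peak of an instantaneous 1D plume sits at x = vt; there the Gaussian factor is 1 and C_max = M/(n_e·A·√(4πDt)), where n_e·A is the pore area the mass is dissolved in.
√(4πDt) = √(4π × 1.81 × 88.0) = 44.74 m, so C_max = 3.71/(0.23 × 5.35 × 44.74) = 0.0674 kg/m³.

0.0674 kg/m³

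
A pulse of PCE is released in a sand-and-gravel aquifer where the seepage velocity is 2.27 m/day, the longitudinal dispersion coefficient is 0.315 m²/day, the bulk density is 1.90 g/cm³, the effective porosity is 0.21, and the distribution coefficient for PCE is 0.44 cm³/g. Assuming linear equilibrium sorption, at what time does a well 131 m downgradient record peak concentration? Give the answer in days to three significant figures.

287 days

Retardation factor R = 1 + ρ_b·K_d/n = 1 + 1.90 × 0.44/0.21 = 4.981.
Sorption retards both mechanisms: v_R = v/R = 0.4557 m/day, D_R = D/R = 0.06324 m²/day.
Peak time from v_R²t² + 2D_R t − x² = 0: t = (√(D_R² + v_R²x²) − D_R)/v_R².
√(D_R² + v_R²x²) = √(0.06324² + 0.4557² × 131²) = 59.70; v_R² = 0.2077.
t = (59.70 − 0.06324)/0.2077 = 287 days.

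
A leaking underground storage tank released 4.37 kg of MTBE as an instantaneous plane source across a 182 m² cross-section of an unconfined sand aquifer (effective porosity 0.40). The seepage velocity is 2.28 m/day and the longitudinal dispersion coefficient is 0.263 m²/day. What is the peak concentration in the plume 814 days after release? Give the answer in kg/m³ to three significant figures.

0.00116 kg/m³

The peak of an instantaneous 1D plume sits at x = vt; there the Gaussian factor is 1 and C_max = M/(n_e·A·√(4πDt)), where n_e·A is the pore area the mass is dissolved in.
√(4πDt) = √(4π × 0.263 × 814) = 51.87 m, so C_max = 4.37/(0.40 × 182 × 51.87) = 0.00116 kg/m³.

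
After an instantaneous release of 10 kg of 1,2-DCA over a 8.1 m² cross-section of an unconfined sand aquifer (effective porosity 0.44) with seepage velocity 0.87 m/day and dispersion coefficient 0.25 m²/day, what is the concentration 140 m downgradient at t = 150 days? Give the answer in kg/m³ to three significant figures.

For an instantaneous plane source, C(x,t) = M/(n_e·A·√(4πDt)) · exp(−(x−vt)²/(4Dt)), with n_e·A the pore (flow) area.
Plume center vt = 0.87 × 150 = 130.5 m, so the well at 140 m is 9.5 m downgradient of the peak.
√(4πDt) = 21.71 m, giving peak height M/(n_e·A·√(4πDt)) = 10/(0.44 × 8.1 × 21.71) = 0.1292 kg/m³.
(x−vt)²/(4Dt) = (9.5)²/(4 × 0.25 × 150) = 0.6017; exp(−0.6017) = 0.5479.
C = 0.1292 × 0.5479 = 0.0708 kg/m³.

0.0708 kg/m³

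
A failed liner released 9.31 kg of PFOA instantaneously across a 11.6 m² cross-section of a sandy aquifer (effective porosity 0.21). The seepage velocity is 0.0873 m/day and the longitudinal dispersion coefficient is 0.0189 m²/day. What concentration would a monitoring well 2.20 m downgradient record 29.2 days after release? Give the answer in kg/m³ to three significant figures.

For an instantaneous plane source, C(x,t) = M/(n_e·A·√(4πDt)) · exp(−(x−vt)²/(4Dt)), with n_e·A the pore (flow) area.
Plume center vt = 0.0873 × 29.2 = 2.54916 m, so the well at 2.20 m is 0.34916 m upgradient of the peak.
√(4πDt) = 2.633 m, giving peak height M/(n_e·A·√(4πDt)) = 9.31/(0.21 × 11.6 × 2.633) = 1.452 kg/m³.
(x−vt)²/(4Dt) = (-0.34916)²/(4 × 0.0189 × 29.2) = 0.05523; exp(−0.05523) = 0.9463.
C = 1.452 × 0.9463 = 1.37 kg/m³.

1.37 kg/m³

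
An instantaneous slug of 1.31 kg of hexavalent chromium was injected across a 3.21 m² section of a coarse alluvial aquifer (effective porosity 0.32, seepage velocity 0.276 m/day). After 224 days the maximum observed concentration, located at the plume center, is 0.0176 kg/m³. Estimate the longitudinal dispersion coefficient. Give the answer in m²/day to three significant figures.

At the plume center C_max = M/(n_e·A·√(4πDt)), so D = M²/(4πt·(n_e·A·C_max)²).
n_e·A·C_max = 0.32 × 3.21 × 0.0176 = 0.01808 kg/m.
D = 1.31²/(4π × 224 × 0.01808²) = 1.87 m²/day.

1.87 m²/day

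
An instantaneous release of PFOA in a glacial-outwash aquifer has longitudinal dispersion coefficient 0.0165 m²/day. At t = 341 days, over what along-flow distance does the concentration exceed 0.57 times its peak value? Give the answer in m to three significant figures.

7.11 m

The plume is Gaussian with σ = √(2Dt) = √(2 × 0.0165 × 341) = 3.355 m.
C/C_peak = exp(−Δx²/(2σ²)) = 0.57 ⇒ Δx = σ·√(−2 ln 0.57) = 3.355 × 1.060 = 3.556 m.
Width = 2Δx = 7.11 m.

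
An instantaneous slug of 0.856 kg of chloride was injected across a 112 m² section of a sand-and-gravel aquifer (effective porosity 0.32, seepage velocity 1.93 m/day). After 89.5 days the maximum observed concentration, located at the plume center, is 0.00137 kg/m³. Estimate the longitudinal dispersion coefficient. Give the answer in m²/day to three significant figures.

At the plume center C_max = M/(n_e·A·√(4πDt)), so D = M²/(4πt·(n_e·A·C_max)²).
n_e·A·C_max = 0.32 × 112 × 0.00137 = 0.04910 kg/m.
D = 0.856²/(4π × 89.5 × 0.04910²) = 0.270 m²/day.

0.270 m²/day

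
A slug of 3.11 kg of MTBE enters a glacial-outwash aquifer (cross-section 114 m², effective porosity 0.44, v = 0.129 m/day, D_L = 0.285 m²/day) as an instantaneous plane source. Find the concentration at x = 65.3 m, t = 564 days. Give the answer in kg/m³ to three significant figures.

0.00127 kg/m³

For an instantaneous plane source, C(x,t) = M/(n_e·A·√(4πDt)) · exp(−(x−vt)²/(4Dt)), with n_e·A the pore (flow) area.
Plume center vt = 0.129 × 564 = 72.756 m, so the well at 65.3 m is 7.456 m upgradient of the peak.
√(4πDt) = 44.94 m, giving peak height M/(n_e·A·√(4πDt)) = 3.11/(0.44 × 114 × 44.94) = 0.001380 kg/m³.
(x−vt)²/(4Dt) = (-7.456)²/(4 × 0.285 × 564) = 0.08646; exp(−0.08646) = 0.9172.
C = 0.001380 × 0.9172 = 0.00127 kg/m³.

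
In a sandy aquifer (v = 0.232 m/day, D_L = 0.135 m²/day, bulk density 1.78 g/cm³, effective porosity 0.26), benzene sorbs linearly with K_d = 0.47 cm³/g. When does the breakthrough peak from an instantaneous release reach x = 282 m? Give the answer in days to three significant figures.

Retardation factor R = 1 + ρ_b·K_d/n = 1 + 1.78 × 0.47/0.26 = 4.218.
Sorption retards both mechanisms: v_R = v/R = 0.05500 m/day, D_R = D/R = 0.03201 m²/day.
Peak time from v_R²t² + 2D_R t − x² = 0: t = (√(D_R² + v_R²x²) − D_R)/v_R².
√(D_R² + v_R²x²) = √(0.03201² + 0.05500² × 282²) = 15.51; v_R² = 0.003025.
t = (15.51 − 0.03201)/0.003025 = 5120 days.

5120 days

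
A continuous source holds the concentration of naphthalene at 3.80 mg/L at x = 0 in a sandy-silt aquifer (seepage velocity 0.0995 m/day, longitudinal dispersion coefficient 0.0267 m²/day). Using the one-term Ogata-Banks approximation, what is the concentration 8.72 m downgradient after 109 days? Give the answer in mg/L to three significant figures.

3.08 mg/L

For a continuous step input, C/C₀ ≈ ½·erfc((x−vt)/(2√(Dt))).
vt = 0.0995 × 109 = 10.8455 m and 2√(Dt) = 2√(0.0267 × 109) = 3.412 m.
Argument (x−vt)/(2√(Dt)) = (8.72 − 10.8455)/3.412 = -0.6229; ½·erfc(-0.6229) = 0.8108.
C = 3.80 × 0.8108 = 3.08 mg/L.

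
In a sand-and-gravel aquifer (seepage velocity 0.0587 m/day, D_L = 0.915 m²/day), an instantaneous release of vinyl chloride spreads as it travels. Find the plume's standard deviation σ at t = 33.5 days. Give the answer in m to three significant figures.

7.83 m

Dispersive spreading gives a Gaussian with σ² = 2Dt; advection only shifts the center.
σ = √(2 × 0.915 × 33.5) = 7.83 m.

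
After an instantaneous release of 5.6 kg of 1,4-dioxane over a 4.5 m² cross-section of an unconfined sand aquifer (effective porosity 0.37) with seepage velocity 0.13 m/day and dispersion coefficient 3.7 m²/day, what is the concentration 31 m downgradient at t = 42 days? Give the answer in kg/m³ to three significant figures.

0.0267 kg/m³

For an instantaneous plane source, C(x,t) = M/(n_e·A·√(4πDt)) · exp(−(x−vt)²/(4Dt)), with n_e·A the pore (flow) area.
Plume center vt = 0.13 × 42 = 5.46 m, so the well at 31 m is 25.54 m downgradient of the peak.
√(4πDt) = 44.19 m, giving peak height M/(n_e·A·√(4πDt)) = 5.6/(0.37 × 4.5 × 44.19) = 0.07611 kg/m³.
(x−vt)²/(4Dt) = (25.54)²/(4 × 3.7 × 42) = 1.049; exp(−1.049) = 0.3503.
C = 0.07611 × 0.3503 = 0.0267 kg/m³.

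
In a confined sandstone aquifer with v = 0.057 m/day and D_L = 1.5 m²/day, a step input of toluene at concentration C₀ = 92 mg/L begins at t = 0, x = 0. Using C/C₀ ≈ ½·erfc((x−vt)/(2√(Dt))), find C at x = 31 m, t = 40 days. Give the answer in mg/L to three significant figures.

For a continuous step input, C/C₀ ≈ ½·erfc((x−vt)/(2√(Dt))).
vt = 0.057 × 40 = 2.28 m and 2√(Dt) = 2√(1.5 × 40) = 15.49 m.
Argument (x−vt)/(2√(Dt)) = (31 − 2.28)/15.49 = 1.854; ½·erfc(1.854) = 0.004371.
C = 92 × 0.004371 = 0.402 mg/L.

0.402 mg/L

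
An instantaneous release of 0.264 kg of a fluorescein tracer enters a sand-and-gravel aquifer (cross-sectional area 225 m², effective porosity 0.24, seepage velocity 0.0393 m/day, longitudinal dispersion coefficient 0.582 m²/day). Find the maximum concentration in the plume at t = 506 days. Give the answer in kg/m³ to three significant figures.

8.04e-05 kg/m³

The peak of an instantaneous 1D plume sits at x = vt; there the Gaussian factor is 1 and C_max = M/(n_e·A·√(4πDt)), where n_e·A is the pore area the mass is dissolved in.
√(4πDt) = √(4π × 0.582 × 506) = 60.83 m, so C_max = 0.264/(0.24 × 225 × 60.83) = 8.04e-05 kg/m³.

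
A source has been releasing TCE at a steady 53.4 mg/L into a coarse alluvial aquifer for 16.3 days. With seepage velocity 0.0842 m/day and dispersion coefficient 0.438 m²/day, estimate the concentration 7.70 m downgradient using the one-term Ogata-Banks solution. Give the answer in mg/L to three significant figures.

2.51 mg/L

For a continuous step input, C/C₀ ≈ ½·erfc((x−vt)/(2√(Dt))).
vt = 0.0842 × 16.3 = 1.37246 m and 2√(Dt) = 2√(0.438 × 16.3) = 5.344 m.
Argument (x−vt)/(2√(Dt)) = (7.70 − 1.37246)/5.344 = 1.184; ½·erfc(1.184) = 0.04702.
C = 53.4 × 0.04702 = 2.51 mg/L.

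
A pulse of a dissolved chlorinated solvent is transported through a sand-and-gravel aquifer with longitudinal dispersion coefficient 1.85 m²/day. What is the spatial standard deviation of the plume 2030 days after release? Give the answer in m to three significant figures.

86.7 m

Dispersive spreading gives a Gaussian with σ² = 2Dt; advection only shifts the center.
σ = √(2 × 1.85 × 2030) = 86.7 m.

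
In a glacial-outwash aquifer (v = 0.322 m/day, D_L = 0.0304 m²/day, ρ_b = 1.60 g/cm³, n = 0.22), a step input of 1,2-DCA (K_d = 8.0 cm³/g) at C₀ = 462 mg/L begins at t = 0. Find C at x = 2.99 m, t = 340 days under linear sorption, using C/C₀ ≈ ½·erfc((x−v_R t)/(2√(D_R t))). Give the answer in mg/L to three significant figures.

Retardation factor R = 1 + ρ_b·K_d/n = 1 + 1.60 × 8.0/0.22 = 59.18.
Sorption retards both mechanisms: v_R = v/R = 0.005441 m/day, D_R = D/R = 0.0005137 m²/day.
v_R·t = 0.005441 × 340 = 1.84994 m; 2√(D_R t) = 0.8358 m; argument = (2.99 − 1.84994)/0.8358 = 1.364.
C = C₀ × ½·erfc(1.364) = 462 × 0.02687 = 12.4 mg/L.

12.4 mg/L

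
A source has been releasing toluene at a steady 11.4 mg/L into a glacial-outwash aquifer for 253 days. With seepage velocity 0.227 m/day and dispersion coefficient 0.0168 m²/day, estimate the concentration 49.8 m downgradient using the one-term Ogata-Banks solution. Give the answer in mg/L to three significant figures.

11.3 mg/L

For a continuous step input, C/C₀ ≈ ½·erfc((x−vt)/(2√(Dt))).
vt = 0.227 × 253 = 57.431 m and 2√(Dt) = 2√(0.0168 × 253) = 4.123 m.
Argument (x−vt)/(2√(Dt)) = (49.8 − 57.431)/4.123 = -1.851; ½·erfc(-1.851) = 0.9956.
C = 11.4 × 0.9956 = 11.3 mg/L.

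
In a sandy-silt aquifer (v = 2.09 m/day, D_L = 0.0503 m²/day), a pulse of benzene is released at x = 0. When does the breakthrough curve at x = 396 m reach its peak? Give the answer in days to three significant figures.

189 days

For the 1D instantaneous-source solution, setting ∂C/∂t = 0 at fixed x gives v²t² + 2Dt − x² = 0, so t = (√(D² + v²x²) − D)/v².
√(D² + v²x²) = √(0.0503² + 2.09² × 396²) = 827.6; v² = 4.3681.
t = (827.6 − 0.0503)/4.3681 = 189 days (vs. the pure-advection estimate x/v = 189 d).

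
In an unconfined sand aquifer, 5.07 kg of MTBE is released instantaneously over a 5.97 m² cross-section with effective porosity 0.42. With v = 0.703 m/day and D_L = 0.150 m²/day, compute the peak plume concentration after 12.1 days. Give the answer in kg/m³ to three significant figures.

The peak of an instantaneous 1D plume sits at x = vt; there the Gaussian factor is 1 and C_max = M/(n_e·A·√(4πDt)), where n_e·A is the pore area the mass is dissolved in.
√(4πDt) = √(4π × 0.150 × 12.1) = 4.776 m, so C_max = 5.07/(0.42 × 5.97 × 4.776) = 0.423 kg/m³.

0.423 kg/m³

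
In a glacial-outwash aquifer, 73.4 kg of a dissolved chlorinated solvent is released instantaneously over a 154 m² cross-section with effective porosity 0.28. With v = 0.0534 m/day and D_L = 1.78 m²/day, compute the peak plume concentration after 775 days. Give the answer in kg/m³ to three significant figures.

The peak of an instantaneous 1D plume sits at x = vt; there the Gaussian factor is 1 and C_max = M/(n_e·A·√(4πDt)), where n_e·A is the pore area the mass is dissolved in.
√(4πDt) = √(4π × 1.78 × 775) = 131.7 m, so C_max = 73.4/(0.28 × 154 × 131.7) = 0.0129 kg/m³.

0.0129 kg/m³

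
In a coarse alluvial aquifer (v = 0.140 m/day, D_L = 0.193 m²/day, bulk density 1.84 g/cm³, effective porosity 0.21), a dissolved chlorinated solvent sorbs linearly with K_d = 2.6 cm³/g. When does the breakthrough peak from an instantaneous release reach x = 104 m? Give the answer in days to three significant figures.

Retardation factor R = 1 + ρ_b·K_d/n = 1 + 1.84 × 2.6/0.21 = 23.78.
Sorption retards both mechanisms: v_R = v/R = 0.005887 m/day, D_R = D/R = 0.008116 m²/day.
Peak time from v_R²t² + 2D_R t − x² = 0: t = (√(D_R² + v_R²x²) − D_R)/v_R².
√(D_R² + v_R²x²) = √(0.008116² + 0.005887² × 104²) = 0.6123; v_R² = 3.466e-05.
t = (0.6123 − 0.008116)/3.466e-05 = 17400 days.

17400 days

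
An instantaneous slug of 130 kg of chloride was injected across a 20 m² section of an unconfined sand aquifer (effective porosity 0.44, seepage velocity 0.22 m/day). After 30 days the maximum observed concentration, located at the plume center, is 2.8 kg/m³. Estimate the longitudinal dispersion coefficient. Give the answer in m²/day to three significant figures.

At the plume center C_max = M/(n_e·A·√(4πDt)), so D = M²/(4πt·(n_e·A·C_max)²).
n_e·A·C_max = 0.44 × 20 × 2.8 = 24.64 kg/m.
D = 130²/(4π × 30 × 24.64²) = 0.0738 m²/day.

0.0738 m²/day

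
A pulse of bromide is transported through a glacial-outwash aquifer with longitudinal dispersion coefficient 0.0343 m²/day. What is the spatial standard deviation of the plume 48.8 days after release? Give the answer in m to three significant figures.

Dispersive spreading gives a Gaussian with σ² = 2Dt; advection only shifts the center.
σ = √(2 × 0.0343 × 48.8) = 1.83 m.

1.83 m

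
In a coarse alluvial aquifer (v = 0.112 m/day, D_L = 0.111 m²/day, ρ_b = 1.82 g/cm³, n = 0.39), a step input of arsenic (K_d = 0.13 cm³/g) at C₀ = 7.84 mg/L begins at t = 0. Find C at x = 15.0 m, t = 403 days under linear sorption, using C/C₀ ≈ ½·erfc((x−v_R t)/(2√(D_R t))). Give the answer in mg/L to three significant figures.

Retardation factor R = 1 + ρ_b·K_d/n = 1 + 1.82 × 0.13/0.39 = 1.607.
Sorption retards both mechanisms: v_R = v/R = 0.06970 m/day, D_R = D/R = 0.06907 m²/day.
v_R·t = 0.06970 × 403 = 28.0891 m; 2√(D_R t) = 10.55 m; argument = (15.0 − 28.0891)/10.55 = -1.241.
C = C₀ × ½·erfc(-1.241) = 7.84 × 0.9604 = 7.53 mg/L.

7.53 mg/L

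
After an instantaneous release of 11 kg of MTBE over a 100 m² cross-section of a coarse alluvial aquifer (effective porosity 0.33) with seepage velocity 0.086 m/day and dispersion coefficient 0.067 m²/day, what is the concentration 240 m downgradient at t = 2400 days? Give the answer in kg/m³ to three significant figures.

0.00128 kg/m³

For an instantaneous plane source, C(x,t) = M/(n_e·A·√(4πDt)) · exp(−(x−vt)²/(4Dt)), with n_e·A the pore (flow) area.
Plume center vt = 0.086 × 2400 = 206.4 m, so the well at 240 m is 33.6 m downgradient of the peak.
√(4πDt) = 44.95 m, giving peak height M/(n_e·A·√(4πDt)) = 11/(0.33 × 100 × 44.95) = 0.007416 kg/m³.
(x−vt)²/(4Dt) = (33.6)²/(4 × 0.067 × 2400) = 1.755; exp(−1.755) = 0.1729.
C = 0.007416 × 0.1729 = 0.00128 kg/m³.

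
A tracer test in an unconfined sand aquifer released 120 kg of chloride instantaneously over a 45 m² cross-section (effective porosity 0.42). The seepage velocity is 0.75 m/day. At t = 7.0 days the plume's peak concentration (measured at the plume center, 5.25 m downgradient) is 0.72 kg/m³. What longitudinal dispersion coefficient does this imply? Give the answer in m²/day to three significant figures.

0.884 m²/day

At the plume center C_max = M/(n_e·A·√(4πDt)), so D = M²/(4πt·(n_e·A·C_max)²).
n_e·A·C_max = 0.42 × 45 × 0.72 = 13.61 kg/m.
D = 120²/(4π × 7.0 × 13.61²) = 0.884 m²/day.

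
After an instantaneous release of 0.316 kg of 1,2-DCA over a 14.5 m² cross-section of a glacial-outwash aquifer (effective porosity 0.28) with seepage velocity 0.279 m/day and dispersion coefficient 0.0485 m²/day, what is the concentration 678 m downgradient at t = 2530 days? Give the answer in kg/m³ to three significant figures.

0.000407 kg/m³

For an instantaneous plane source, C(x,t) = M/(n_e·A·√(4πDt)) · exp(−(x−vt)²/(4Dt)), with n_e·A the pore (flow) area.
Plume center vt = 0.279 × 2530 = 705.87 m, so the well at 678 m is 27.87 m upgradient of the peak.
√(4πDt) = 39.27 m, giving peak height M/(n_e·A·√(4πDt)) = 0.316/(0.28 × 14.5 × 39.27) = 0.001982 kg/m³.
(x−vt)²/(4Dt) = (-27.87)²/(4 × 0.0485 × 2530) = 1.583; exp(−1.583) = 0.2054.
C = 0.001982 × 0.2054 = 0.000407 kg/m³.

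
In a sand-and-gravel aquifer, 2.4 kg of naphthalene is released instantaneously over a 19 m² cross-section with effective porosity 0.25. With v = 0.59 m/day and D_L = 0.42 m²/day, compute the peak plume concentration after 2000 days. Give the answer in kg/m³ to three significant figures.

0.00492 kg/m³

The peak of an instantaneous 1D plume sits at x = vt; there the Gaussian factor is 1 and C_max = M/(n_e·A·√(4πDt)), where n_e·A is the pore area the mass is dissolved in.
√(4πDt) = √(4π × 0.42 × 2000) = 102.7 m, so C_max = 2.4/(0.25 × 19 × 102.7) = 0.00492 kg/m³.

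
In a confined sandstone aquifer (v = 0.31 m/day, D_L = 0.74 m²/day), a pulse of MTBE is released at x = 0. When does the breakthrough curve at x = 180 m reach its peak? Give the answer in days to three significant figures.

For the 1D instantaneous-source solution, setting ∂C/∂t = 0 at fixed x gives v²t² + 2Dt − x² = 0, so t = (√(D² + v²x²) − D)/v².
√(D² + v²x²) = √(0.74² + 0.31² × 180²) = 55.80; v² = 0.0961.
t = (55.80 − 0.74)/0.0961 = 573 days (vs. the pure-advection estimate x/v = 581 d).

573 days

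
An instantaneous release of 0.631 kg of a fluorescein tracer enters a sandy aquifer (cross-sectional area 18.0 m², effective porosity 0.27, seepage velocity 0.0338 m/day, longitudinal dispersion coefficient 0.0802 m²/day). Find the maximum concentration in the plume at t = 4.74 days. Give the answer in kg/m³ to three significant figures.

0.0594 kg/m³

The peak of an instantaneous 1D plume sits at x = vt; there the Gaussian factor is 1 and C_max = M/(n_e·A·√(4πDt)), where n_e·A is the pore area the mass is dissolved in.
√(4πDt) = √(4π × 0.0802 × 4.74) = 2.186 m, so C_max = 0.631/(0.27 × 18.0 × 2.186) = 0.0594 kg/m³.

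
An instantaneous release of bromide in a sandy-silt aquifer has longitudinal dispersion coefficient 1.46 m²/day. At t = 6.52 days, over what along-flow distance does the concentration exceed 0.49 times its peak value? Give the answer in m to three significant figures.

The plume is Gaussian with σ = √(2Dt) = √(2 × 1.46 × 6.52) = 4.363 m.
C/C_peak = exp(−Δx²/(2σ²)) = 0.49 ⇒ Δx = σ·√(−2 ln 0.49) = 4.363 × 1.194 = 5.209 m.
Width = 2Δx = 10.4 m.

10.4 m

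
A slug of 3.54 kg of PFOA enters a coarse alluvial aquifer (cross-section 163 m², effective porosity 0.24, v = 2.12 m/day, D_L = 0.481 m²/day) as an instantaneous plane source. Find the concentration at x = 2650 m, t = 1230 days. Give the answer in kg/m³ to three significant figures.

0.000491 kg/m³

For an instantaneous plane source, C(x,t) = M/(n_e·A·√(4πDt)) · exp(−(x−vt)²/(4Dt)), with n_e·A the pore (flow) area.
Plume center vt = 2.12 × 1230 = 2607.6 m, so the well at 2650 m is 42.4 m downgradient of the peak.
√(4πDt) = 86.22 m, giving peak height M/(n_e·A·√(4πDt)) = 3.54/(0.24 × 163 × 86.22) = 0.001050 kg/m³.
(x−vt)²/(4Dt) = (42.4)²/(4 × 0.481 × 1230) = 0.7597; exp(−0.7597) = 0.4678.
C = 0.001050 × 0.4678 = 0.000491 kg/m³.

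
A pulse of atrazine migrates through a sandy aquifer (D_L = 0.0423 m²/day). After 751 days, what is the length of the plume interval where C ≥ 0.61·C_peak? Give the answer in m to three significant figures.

15.9 m

The plume is Gaussian with σ = √(2Dt) = √(2 × 0.0423 × 751) = 7.971 m.
C/C_peak = exp(−Δx²/(2σ²)) = 0.61 ⇒ Δx = σ·√(−2 ln 0.61) = 7.971 × 0.9943 = 7.926 m.
Width = 2Δx = 15.9 m.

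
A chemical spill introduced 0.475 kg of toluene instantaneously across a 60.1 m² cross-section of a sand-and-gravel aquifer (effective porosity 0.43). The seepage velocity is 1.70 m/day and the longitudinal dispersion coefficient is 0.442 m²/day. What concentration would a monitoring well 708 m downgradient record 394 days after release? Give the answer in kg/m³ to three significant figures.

For an instantaneous plane source, C(x,t) = M/(n_e·A·√(4πDt)) · exp(−(x−vt)²/(4Dt)), with n_e·A the pore (flow) area.
Plume center vt = 1.70 × 394 = 669.8 m, so the well at 708 m is 38.2 m downgradient of the peak.
√(4πDt) = 46.78 m, giving peak height M/(n_e·A·√(4πDt)) = 0.475/(0.43 × 60.1 × 46.78) = 0.0003929 kg/m³.
(x−vt)²/(4Dt) = (38.2)²/(4 × 0.442 × 394) = 2.095; exp(−2.095) = 0.1231.
C = 0.0003929 × 0.1231 = 4.84e-05 kg/m³.

4.84e-05 kg/m³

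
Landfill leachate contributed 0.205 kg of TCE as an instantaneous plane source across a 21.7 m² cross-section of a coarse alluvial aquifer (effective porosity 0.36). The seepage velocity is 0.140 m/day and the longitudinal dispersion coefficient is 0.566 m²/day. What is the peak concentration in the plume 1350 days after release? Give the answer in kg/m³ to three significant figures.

The peak of an instantaneous 1D plume sits at x = vt; there the Gaussian factor is 1 and C_max = M/(n_e·A·√(4πDt)), where n_e·A is the pore area the mass is dissolved in.
√(4πDt) = √(4π × 0.566 × 1350) = 97.99 m, so C_max = 0.205/(0.36 × 21.7 × 97.99) = 0.000268 kg/m³.

0.000268 kg/m³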